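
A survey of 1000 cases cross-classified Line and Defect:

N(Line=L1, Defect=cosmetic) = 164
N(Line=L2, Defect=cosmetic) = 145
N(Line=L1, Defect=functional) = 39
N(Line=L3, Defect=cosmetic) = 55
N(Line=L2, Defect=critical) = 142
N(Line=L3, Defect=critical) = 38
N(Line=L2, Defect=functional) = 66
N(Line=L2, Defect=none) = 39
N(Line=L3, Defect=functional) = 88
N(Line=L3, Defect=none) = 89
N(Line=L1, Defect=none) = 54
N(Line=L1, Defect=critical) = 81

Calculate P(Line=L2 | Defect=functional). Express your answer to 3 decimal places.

0.342

Total with Defect=functional: 39 + 66 + 88 = 193.
P(Line=L2 | Defect=functional) = 66/193 = 0.342.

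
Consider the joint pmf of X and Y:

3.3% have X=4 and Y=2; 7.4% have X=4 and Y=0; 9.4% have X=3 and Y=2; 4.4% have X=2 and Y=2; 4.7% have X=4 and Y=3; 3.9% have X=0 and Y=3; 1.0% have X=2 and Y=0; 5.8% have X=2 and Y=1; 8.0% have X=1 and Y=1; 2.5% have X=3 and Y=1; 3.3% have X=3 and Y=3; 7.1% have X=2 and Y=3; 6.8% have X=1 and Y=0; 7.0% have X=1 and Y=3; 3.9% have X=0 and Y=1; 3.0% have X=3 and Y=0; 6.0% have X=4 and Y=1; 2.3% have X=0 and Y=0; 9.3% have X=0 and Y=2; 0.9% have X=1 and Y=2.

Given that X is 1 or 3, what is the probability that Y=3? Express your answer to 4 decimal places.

P(X=1) = 0.068 + 0.080 + 0.009 + 0.070 = 0.227.
P(X=3) = 0.030 + 0.025 + 0.094 + 0.033 = 0.182.
P(X ∈ {1, 3}) = 0.227 + 0.182 = 0.409; P(Y=3, X ∈ {1, 3}) = 0.070 + 0.033 = 0.103.
P(Y=3 | X ∈ {1, 3}) = 0.103/0.409 = 0.2518.

0.2518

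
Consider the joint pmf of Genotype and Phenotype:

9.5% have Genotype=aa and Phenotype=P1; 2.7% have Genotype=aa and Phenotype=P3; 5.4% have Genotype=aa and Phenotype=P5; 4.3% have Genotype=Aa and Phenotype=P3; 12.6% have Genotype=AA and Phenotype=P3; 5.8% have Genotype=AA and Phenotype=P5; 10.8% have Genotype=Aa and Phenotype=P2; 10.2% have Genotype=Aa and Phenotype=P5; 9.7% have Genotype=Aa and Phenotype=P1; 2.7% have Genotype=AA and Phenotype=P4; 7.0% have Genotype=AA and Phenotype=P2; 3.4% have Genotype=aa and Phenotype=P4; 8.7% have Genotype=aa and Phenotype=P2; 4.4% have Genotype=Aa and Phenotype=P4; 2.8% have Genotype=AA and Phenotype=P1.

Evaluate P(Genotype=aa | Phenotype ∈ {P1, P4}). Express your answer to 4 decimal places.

0.3969

P(Phenotype=P1) = 0.028 + 0.097 + 0.095 = 0.220.
P(Phenotype=P4) = 0.027 + 0.044 + 0.034 = 0.105.
P(Phenotype ∈ {P1, P4}) = 0.220 + 0.105 = 0.325; P(Genotype=aa, Phenotype ∈ {P1, P4}) = 0.095 + 0.034 = 0.129.
P(Genotype=aa | Phenotype ∈ {P1, P4}) = 0.129/0.325 = 0.3969.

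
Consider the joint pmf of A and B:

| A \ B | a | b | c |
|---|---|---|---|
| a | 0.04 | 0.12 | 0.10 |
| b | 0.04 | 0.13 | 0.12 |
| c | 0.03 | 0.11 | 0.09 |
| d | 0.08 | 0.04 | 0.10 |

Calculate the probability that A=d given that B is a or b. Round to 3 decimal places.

0.203

P(B=a) = 0.04 + 0.04 + 0.03 + 0.08 = 0.19.
P(B=b) = 0.12 + 0.13 + 0.11 + 0.04 = 0.40.
P(B ∈ {a, b}) = 0.19 + 0.40 = 0.59; P(A=d, B ∈ {a, b}) = 0.08 + 0.04 = 0.12.
P(A=d | B ∈ {a, b}) = 0.12/0.59 = 0.203.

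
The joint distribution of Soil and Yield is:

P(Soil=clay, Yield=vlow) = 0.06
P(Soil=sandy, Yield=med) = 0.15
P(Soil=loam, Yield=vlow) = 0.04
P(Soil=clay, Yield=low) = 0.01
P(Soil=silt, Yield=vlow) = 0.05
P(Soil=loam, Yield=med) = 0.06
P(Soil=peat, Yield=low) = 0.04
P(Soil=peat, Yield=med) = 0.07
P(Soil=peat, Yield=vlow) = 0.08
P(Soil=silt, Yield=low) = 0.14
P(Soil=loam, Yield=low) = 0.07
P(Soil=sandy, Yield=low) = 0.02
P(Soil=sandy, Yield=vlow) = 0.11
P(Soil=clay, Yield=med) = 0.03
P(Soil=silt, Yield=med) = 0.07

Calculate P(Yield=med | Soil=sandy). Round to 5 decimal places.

0.53571

P(Soil=sandy) = 0.11 + 0.02 + 0.15 = 0.28.
P(Yield=med | Soil=sandy) = 0.15/0.28 = 0.53571.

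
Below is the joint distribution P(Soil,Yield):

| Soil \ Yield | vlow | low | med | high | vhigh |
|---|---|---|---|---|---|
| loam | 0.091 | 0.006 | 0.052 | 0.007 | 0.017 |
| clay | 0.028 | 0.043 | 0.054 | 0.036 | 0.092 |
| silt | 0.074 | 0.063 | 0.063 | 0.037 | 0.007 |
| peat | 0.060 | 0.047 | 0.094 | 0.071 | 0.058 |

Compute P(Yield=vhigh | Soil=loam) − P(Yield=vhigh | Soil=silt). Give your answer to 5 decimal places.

P(Soil=loam) = 0.091 + 0.006 + 0.052 + 0.007 + 0.017 = 0.173; P(Yield=vhigh | Soil=loam) = 0.017/0.173 = 0.098266.
P(Soil=silt) = 0.074 + 0.063 + 0.063 + 0.037 + 0.007 = 0.244; P(Yield=vhigh | Soil=silt) = 0.007/0.244 = 0.028689.
Difference = 0.06958.

0.06958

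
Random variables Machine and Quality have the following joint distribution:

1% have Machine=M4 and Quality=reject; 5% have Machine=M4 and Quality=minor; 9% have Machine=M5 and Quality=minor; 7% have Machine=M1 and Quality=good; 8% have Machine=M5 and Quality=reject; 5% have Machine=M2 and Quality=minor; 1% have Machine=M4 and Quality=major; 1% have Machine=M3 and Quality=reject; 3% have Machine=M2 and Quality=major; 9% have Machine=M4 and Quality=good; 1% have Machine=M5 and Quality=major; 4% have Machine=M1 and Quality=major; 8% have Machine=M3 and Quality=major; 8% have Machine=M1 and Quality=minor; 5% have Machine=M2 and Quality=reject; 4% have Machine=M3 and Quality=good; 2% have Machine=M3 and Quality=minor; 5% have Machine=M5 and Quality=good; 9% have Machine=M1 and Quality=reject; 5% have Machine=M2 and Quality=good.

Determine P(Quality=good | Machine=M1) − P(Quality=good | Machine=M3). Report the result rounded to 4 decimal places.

-0.0167

P(Machine=M1) = 0.07 + 0.08 + 0.04 + 0.09 = 0.28; P(Quality=good | Machine=M1) = 0.07/0.28 = 0.25000.
P(Machine=M3) = 0.04 + 0.02 + 0.08 + 0.01 = 0.15; P(Quality=good | Machine=M3) = 0.04/0.15 = 0.26667.
Difference = -0.0167.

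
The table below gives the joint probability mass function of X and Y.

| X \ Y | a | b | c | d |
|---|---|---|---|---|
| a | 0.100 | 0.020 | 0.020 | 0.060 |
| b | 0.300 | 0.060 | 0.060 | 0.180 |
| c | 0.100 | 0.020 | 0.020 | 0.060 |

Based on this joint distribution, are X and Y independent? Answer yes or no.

yes

Every cell satisfies P(X,Y) = P(X)·P(Y). For instance P(X=c) = 0.200, P(Y=d) = 0.300, and 0.200×0.300 = 0.060 matches the joint entry. So X and Y are independent.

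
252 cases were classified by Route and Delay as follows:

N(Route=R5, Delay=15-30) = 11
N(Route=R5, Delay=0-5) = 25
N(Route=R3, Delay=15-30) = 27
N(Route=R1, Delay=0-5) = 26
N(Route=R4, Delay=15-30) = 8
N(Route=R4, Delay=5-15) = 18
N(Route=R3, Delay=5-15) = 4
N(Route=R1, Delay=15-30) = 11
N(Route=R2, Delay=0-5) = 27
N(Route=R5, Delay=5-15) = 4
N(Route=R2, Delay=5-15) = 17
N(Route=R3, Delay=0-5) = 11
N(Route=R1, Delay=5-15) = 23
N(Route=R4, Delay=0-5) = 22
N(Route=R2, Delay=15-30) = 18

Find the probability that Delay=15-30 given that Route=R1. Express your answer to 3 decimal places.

Total with Route=R1: 26 + 23 + 11 = 60.
P(Delay=15-30 | Route=R1) = 11/60 = 0.183.

0.183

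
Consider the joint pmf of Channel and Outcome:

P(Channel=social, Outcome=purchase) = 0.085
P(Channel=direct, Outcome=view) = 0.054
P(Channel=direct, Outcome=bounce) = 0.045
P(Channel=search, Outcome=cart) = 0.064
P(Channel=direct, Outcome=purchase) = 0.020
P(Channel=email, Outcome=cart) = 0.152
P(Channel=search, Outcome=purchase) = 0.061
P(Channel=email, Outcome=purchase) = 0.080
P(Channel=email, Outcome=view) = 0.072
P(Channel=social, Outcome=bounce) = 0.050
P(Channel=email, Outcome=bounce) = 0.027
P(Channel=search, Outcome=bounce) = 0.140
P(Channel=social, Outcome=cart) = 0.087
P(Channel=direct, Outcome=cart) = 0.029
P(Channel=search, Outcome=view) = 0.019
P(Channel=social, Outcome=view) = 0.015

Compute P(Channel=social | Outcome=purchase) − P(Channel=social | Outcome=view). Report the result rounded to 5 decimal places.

P(Outcome=purchase) = 0.080 + 0.061 + 0.085 + 0.020 = 0.246; P(Channel=social | Outcome=purchase) = 0.085/0.246 = 0.345528.
P(Outcome=view) = 0.072 + 0.019 + 0.015 + 0.054 = 0.160; P(Channel=social | Outcome=view) = 0.015/0.160 = 0.093750.
Difference = 0.25178.

0.25178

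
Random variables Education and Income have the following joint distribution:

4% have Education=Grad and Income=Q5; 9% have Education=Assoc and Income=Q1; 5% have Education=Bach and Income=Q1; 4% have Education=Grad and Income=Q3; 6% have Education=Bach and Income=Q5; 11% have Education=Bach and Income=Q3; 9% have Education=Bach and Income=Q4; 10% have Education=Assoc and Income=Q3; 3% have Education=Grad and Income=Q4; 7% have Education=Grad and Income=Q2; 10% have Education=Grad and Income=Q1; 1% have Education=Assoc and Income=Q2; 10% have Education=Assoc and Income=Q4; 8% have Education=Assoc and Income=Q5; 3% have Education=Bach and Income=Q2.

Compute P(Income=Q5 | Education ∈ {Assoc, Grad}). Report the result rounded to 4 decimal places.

P(Education=Assoc) = 0.09 + 0.01 + 0.10 + 0.10 + 0.08 = 0.38.
P(Education=Grad) = 0.10 + 0.07 + 0.04 + 0.03 + 0.04 = 0.28.
P(Education ∈ {Assoc, Grad}) = 0.38 + 0.28 = 0.66; P(Income=Q5, Education ∈ {Assoc, Grad}) = 0.08 + 0.04 = 0.12.
P(Income=Q5 | Education ∈ {Assoc, Grad}) = 0.12/0.66 = 0.1818.

0.1818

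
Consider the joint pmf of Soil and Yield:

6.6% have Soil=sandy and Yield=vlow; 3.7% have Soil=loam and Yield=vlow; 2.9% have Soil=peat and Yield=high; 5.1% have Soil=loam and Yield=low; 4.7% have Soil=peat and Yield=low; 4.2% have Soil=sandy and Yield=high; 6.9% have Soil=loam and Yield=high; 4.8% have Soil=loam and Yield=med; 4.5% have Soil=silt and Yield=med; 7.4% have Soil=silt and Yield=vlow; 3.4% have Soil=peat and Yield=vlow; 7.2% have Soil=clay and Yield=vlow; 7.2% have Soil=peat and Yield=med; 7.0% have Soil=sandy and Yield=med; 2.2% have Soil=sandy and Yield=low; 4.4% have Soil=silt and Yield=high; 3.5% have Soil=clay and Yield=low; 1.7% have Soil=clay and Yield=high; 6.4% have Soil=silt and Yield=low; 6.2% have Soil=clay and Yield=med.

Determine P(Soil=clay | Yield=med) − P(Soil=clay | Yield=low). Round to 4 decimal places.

P(Yield=med) = 0.070 + 0.048 + 0.062 + 0.045 + 0.072 = 0.297; P(Soil=clay | Yield=med) = 0.062/0.297 = 0.20875.
P(Yield=low) = 0.022 + 0.051 + 0.035 + 0.064 + 0.047 = 0.219; P(Soil=clay | Yield=low) = 0.035/0.219 = 0.15982.
Difference = 0.0489.

0.0489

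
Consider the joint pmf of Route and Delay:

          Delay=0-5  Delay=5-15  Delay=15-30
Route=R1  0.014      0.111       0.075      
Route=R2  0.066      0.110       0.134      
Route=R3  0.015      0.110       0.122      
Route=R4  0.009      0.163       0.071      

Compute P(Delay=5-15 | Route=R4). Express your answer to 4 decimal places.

0.6708

P(Route=R4) = 0.009 + 0.163 + 0.071 = 0.243.
P(Delay=5-15 | Route=R4) = 0.163/0.243 = 0.6708.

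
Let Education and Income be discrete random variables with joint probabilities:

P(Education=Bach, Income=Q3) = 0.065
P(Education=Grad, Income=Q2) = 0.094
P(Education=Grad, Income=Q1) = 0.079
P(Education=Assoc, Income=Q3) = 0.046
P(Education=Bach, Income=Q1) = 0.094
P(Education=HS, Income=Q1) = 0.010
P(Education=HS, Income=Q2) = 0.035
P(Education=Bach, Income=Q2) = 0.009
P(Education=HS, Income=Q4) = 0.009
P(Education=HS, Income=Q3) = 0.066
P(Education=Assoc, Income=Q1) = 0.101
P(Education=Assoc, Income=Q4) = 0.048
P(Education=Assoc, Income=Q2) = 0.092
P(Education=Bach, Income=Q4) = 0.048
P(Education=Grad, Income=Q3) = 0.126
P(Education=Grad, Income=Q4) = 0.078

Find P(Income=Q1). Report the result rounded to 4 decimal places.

P(Income=Q1) = 0.010 + 0.101 + 0.094 + 0.079 = 0.284.

0.2840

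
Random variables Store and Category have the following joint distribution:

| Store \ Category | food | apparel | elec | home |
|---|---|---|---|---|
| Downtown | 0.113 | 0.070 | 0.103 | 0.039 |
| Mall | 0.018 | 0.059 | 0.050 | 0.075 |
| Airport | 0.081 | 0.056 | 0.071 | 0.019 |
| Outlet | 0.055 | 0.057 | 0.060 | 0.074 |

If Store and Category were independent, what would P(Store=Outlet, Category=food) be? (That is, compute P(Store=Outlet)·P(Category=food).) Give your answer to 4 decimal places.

0.0657

P(Store=Outlet) = 0.055 + 0.057 + 0.060 + 0.074 = 0.246.
P(Category=food) = 0.113 + 0.018 + 0.081 + 0.055 = 0.267.
Product: 0.246 × 0.267 = 0.0657.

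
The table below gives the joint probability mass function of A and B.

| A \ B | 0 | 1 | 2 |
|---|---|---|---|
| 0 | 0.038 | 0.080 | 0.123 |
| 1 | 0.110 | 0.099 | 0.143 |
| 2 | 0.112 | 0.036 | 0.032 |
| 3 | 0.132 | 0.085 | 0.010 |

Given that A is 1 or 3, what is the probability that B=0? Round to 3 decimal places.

P(A=1) = 0.110 + 0.099 + 0.143 = 0.352.
P(A=3) = 0.132 + 0.085 + 0.010 = 0.227.
P(A ∈ {1, 3}) = 0.352 + 0.227 = 0.579; P(B=0, A ∈ {1, 3}) = 0.110 + 0.132 = 0.242.
P(B=0 | A ∈ {1, 3}) = 0.242/0.579 = 0.418.

0.418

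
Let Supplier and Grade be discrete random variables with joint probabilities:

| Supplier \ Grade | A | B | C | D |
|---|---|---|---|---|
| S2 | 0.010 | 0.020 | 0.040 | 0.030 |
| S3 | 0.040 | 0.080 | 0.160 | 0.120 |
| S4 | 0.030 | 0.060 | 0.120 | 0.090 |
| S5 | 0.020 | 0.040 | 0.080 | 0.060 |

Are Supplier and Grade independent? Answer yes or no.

yes

Every cell satisfies P(Supplier,Grade) = P(Supplier)·P(Grade). For instance P(Supplier=S4) = 0.300, P(Grade=D) = 0.300, and 0.300×0.300 = 0.090 matches the joint entry. So Supplier and Grade are independent.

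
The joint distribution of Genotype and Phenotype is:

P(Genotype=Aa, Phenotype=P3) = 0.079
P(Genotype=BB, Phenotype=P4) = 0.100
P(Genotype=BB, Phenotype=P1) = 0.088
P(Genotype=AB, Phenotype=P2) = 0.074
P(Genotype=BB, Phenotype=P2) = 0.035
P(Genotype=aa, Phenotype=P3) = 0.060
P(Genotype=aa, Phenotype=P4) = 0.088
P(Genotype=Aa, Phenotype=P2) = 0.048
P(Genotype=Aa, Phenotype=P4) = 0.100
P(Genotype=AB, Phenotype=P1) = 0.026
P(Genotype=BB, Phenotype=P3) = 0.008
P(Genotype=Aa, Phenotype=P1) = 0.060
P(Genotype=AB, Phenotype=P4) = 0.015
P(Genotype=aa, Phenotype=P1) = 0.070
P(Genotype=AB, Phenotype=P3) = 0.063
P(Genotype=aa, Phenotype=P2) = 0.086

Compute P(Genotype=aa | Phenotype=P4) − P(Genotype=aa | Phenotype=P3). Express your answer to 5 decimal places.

0.00471

P(Phenotype=P4) = 0.100 + 0.088 + 0.015 + 0.100 = 0.303; P(Genotype=aa | Phenotype=P4) = 0.088/0.303 = 0.290429.
P(Phenotype=P3) = 0.079 + 0.060 + 0.063 + 0.008 = 0.210; P(Genotype=aa | Phenotype=P3) = 0.060/0.210 = 0.285714.
Difference = 0.00471.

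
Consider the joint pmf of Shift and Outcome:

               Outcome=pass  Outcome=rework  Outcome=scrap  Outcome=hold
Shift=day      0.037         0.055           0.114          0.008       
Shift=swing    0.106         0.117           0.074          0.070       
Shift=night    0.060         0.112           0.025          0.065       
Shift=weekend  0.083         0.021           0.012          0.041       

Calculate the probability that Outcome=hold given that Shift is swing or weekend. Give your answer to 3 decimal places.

0.212

P(Shift=swing) = 0.106 + 0.117 + 0.074 + 0.070 = 0.367.
P(Shift=weekend) = 0.083 + 0.021 + 0.012 + 0.041 = 0.157.
P(Shift ∈ {swing, weekend}) = 0.367 + 0.157 = 0.524; P(Outcome=hold, Shift ∈ {swing, weekend}) = 0.070 + 0.041 = 0.111.
P(Outcome=hold | Shift ∈ {swing, weekend}) = 0.111/0.524 = 0.212.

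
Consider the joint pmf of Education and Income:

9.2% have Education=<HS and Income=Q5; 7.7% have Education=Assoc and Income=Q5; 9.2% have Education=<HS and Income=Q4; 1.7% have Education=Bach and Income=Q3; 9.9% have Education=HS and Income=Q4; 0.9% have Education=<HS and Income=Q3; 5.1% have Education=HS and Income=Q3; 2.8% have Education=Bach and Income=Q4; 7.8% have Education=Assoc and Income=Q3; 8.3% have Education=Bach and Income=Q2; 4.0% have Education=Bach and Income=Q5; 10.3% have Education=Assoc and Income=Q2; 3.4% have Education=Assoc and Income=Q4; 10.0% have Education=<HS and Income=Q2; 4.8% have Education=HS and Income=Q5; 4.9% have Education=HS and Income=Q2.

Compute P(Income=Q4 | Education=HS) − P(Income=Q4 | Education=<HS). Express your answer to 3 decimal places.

0.087

P(Education=HS) = 0.049 + 0.051 + 0.099 + 0.048 = 0.247; P(Income=Q4 | Education=HS) = 0.099/0.247 = 0.4008.
P(Education=<HS) = 0.100 + 0.009 + 0.092 + 0.092 = 0.293; P(Income=Q4 | Education=<HS) = 0.092/0.293 = 0.3140.
Difference = 0.087.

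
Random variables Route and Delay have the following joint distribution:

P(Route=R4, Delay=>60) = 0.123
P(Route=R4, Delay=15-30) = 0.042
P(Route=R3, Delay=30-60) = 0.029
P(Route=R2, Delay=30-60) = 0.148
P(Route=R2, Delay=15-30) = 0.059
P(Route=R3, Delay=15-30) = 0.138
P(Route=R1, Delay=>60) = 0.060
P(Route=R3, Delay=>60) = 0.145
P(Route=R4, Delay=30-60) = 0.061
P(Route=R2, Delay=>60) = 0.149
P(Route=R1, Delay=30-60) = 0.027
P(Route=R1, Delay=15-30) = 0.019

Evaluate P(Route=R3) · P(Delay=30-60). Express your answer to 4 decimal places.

P(Route=R3) = 0.138 + 0.029 + 0.145 = 0.312.
P(Delay=30-60) = 0.027 + 0.148 + 0.029 + 0.061 = 0.265.
Product: 0.312 × 0.265 = 0.0827.

0.0827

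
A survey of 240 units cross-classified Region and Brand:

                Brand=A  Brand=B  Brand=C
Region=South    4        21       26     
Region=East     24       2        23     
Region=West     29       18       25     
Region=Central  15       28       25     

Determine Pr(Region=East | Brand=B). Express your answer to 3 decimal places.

Total with Brand=B: 21 + 2 + 18 + 28 = 69.
P(Region=East | Brand=B) = 2/69 = 0.029.

0.029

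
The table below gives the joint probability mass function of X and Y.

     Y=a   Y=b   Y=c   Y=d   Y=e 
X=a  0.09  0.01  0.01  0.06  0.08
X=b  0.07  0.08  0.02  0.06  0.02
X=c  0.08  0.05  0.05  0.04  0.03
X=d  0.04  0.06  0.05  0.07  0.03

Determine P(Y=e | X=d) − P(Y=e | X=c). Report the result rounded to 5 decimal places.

0.00000

P(X=d) = 0.04 + 0.06 + 0.05 + 0.07 + 0.03 = 0.25; P(Y=e | X=d) = 0.03/0.25 = 0.120000.
P(X=c) = 0.08 + 0.05 + 0.05 + 0.04 + 0.03 = 0.25; P(Y=e | X=c) = 0.03/0.25 = 0.120000.
Difference = 0.00000.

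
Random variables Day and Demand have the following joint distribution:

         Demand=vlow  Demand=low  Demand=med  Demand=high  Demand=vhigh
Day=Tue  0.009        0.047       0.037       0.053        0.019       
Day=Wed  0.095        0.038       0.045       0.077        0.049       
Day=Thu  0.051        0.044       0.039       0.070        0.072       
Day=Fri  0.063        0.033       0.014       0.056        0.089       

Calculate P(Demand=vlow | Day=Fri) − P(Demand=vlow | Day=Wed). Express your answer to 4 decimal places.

P(Day=Fri) = 0.063 + 0.033 + 0.014 + 0.056 + 0.089 = 0.255; P(Demand=vlow | Day=Fri) = 0.063/0.255 = 0.24706.
P(Day=Wed) = 0.095 + 0.038 + 0.045 + 0.077 + 0.049 = 0.304; P(Demand=vlow | Day=Wed) = 0.095/0.304 = 0.31250.
Difference = -0.0654.

-0.0654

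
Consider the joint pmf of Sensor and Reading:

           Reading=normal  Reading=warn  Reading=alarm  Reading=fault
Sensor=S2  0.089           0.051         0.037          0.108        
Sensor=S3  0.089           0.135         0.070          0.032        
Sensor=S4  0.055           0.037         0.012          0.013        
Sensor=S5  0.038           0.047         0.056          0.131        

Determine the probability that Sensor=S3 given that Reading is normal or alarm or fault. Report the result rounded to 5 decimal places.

0.26164

P(Reading=normal) = 0.089 + 0.089 + 0.055 + 0.038 = 0.271.
P(Reading=alarm) = 0.037 + 0.070 + 0.012 + 0.056 = 0.175.
P(Reading=fault) = 0.108 + 0.032 + 0.013 + 0.131 = 0.284.
P(Reading ∈ {normal, alarm, fault}) = 0.271 + 0.175 + 0.284 = 0.730; P(Sensor=S3, Reading ∈ {normal, alarm, fault}) = 0.089 + 0.070 + 0.032 = 0.191.
P(Sensor=S3 | Reading ∈ {normal, alarm, fault}) = 0.191/0.730 = 0.26164.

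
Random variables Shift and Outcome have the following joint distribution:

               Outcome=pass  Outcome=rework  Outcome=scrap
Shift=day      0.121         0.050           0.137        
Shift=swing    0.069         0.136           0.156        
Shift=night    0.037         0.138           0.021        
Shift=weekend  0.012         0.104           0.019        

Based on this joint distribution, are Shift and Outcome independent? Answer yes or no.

P(Shift=day) = 0.308 and P(Outcome=rework) = 0.428, so their product is 0.13182, but P(Shift=day, Outcome=rework) = 0.050. Since these differ, Shift and Outcome are not independent.

no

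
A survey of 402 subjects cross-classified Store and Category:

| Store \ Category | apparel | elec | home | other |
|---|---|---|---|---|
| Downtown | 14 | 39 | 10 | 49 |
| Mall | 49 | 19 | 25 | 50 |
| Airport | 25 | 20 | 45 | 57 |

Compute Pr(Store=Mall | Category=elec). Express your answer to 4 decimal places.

0.2436

Total with Category=elec: 39 + 19 + 20 = 78.
P(Store=Mall | Category=elec) = 19/78 = 0.2436.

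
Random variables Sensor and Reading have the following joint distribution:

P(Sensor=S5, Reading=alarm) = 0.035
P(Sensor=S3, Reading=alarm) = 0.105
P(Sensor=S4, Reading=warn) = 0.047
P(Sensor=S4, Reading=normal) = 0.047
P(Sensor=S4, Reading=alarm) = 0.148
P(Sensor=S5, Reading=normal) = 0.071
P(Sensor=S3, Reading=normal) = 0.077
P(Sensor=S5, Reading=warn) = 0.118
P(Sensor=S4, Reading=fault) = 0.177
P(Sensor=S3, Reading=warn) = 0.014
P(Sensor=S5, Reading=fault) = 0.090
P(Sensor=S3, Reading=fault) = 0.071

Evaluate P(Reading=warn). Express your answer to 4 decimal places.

P(Reading=warn) = 0.014 + 0.047 + 0.118 = 0.179.

0.1790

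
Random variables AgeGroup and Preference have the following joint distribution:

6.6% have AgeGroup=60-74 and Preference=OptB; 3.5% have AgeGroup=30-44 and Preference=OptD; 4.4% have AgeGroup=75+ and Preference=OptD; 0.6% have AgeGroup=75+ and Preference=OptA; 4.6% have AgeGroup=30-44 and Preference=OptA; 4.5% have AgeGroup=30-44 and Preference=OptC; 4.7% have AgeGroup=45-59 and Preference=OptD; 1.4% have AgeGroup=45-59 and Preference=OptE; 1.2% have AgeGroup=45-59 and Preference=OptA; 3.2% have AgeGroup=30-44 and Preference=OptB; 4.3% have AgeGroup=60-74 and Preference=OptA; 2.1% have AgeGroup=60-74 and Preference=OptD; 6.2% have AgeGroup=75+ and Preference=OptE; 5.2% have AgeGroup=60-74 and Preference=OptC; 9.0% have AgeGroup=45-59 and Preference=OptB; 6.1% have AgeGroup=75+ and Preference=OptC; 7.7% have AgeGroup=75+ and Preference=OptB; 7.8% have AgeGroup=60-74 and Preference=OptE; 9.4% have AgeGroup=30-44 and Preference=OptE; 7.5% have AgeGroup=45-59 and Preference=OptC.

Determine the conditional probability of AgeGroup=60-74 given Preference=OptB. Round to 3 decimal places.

P(Preference=OptB) = 0.032 + 0.090 + 0.066 + 0.077 = 0.265.
P(AgeGroup=60-74 | Preference=OptB) = 0.066/0.265 = 0.249.

0.249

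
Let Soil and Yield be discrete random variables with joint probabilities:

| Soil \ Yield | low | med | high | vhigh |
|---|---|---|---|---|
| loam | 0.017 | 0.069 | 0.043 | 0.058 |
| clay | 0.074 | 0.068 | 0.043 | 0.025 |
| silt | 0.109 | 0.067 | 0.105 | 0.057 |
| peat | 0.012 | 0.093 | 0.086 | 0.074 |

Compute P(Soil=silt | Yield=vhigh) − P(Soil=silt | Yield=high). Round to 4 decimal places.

P(Yield=vhigh) = 0.058 + 0.025 + 0.057 + 0.074 = 0.214; P(Soil=silt | Yield=vhigh) = 0.057/0.214 = 0.26636.
P(Yield=high) = 0.043 + 0.043 + 0.105 + 0.086 = 0.277; P(Soil=silt | Yield=high) = 0.105/0.277 = 0.37906.
Difference = -0.1127.

-0.1127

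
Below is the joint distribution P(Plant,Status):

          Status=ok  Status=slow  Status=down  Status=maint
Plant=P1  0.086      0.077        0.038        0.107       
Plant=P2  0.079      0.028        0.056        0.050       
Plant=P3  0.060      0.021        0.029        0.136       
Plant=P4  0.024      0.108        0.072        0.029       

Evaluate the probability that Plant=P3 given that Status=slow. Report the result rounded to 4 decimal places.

P(Status=slow) = 0.077 + 0.028 + 0.021 + 0.108 = 0.234.
P(Plant=P3 | Status=slow) = 0.021/0.234 = 0.0897.

0.0897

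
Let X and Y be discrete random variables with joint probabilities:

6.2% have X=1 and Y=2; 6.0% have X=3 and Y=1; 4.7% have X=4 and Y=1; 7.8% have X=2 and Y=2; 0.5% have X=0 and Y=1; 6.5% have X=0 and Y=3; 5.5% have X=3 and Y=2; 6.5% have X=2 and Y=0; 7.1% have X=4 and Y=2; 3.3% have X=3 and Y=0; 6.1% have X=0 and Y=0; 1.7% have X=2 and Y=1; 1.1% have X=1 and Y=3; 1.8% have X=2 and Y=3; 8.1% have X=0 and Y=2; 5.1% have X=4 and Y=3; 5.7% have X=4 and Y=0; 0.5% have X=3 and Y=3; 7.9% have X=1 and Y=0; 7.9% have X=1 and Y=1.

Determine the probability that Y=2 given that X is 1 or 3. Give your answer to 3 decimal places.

P(X=1) = 0.079 + 0.079 + 0.062 + 0.011 = 0.231.
P(X=3) = 0.033 + 0.060 + 0.055 + 0.005 = 0.153.
P(X ∈ {1, 3}) = 0.231 + 0.153 = 0.384; P(Y=2, X ∈ {1, 3}) = 0.062 + 0.055 = 0.117.
P(Y=2 | X ∈ {1, 3}) = 0.117/0.384 = 0.305.

0.305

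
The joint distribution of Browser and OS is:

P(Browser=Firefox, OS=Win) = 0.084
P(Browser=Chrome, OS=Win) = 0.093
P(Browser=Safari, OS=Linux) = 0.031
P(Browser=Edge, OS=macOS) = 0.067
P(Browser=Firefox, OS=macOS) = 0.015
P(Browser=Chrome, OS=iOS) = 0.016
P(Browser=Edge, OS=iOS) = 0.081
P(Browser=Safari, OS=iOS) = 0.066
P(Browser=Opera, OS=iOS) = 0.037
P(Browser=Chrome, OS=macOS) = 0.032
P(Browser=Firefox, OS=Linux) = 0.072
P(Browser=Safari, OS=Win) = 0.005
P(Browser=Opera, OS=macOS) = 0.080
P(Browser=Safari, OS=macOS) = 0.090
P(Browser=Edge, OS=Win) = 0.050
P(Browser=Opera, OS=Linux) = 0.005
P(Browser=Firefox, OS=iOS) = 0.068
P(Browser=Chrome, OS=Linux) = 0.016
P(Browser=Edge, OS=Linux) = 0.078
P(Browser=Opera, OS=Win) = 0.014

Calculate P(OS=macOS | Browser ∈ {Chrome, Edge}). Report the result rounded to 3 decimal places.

P(Browser=Chrome) = 0.093 + 0.032 + 0.016 + 0.016 = 0.157.
P(Browser=Edge) = 0.050 + 0.067 + 0.078 + 0.081 = 0.276.
P(Browser ∈ {Chrome, Edge}) = 0.157 + 0.276 = 0.433; P(OS=macOS, Browser ∈ {Chrome, Edge}) = 0.032 + 0.067 = 0.099.
P(OS=macOS | Browser ∈ {Chrome, Edge}) = 0.099/0.433 = 0.229.

0.229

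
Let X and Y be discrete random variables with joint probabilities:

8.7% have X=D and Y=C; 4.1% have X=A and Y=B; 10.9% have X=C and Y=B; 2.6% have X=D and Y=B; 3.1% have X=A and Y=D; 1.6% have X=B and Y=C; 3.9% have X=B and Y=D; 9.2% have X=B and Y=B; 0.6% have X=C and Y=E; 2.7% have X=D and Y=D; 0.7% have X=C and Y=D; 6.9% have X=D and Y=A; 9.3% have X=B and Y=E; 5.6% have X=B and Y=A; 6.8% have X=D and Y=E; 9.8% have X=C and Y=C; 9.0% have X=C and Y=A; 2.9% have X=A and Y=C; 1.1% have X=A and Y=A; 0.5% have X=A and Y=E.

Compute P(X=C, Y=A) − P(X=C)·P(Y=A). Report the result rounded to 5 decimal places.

P(X=C) = 0.090 + 0.109 + 0.098 + 0.007 + 0.006 = 0.310.
P(Y=A) = 0.011 + 0.056 + 0.090 + 0.069 = 0.226.
P(X=C, Y=A) − P(X=C)P(Y=A) = 0.090 − 0.310×0.226 = 0.01994.

0.01994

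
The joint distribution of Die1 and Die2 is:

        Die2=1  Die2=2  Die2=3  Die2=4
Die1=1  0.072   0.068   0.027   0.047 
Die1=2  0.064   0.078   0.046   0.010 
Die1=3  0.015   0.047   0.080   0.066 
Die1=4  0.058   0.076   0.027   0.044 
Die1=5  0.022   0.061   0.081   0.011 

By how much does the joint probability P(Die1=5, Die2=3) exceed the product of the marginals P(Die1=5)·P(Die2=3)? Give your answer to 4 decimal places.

P(Die1=5) = 0.022 + 0.061 + 0.081 + 0.011 = 0.175.
P(Die2=3) = 0.027 + 0.046 + 0.080 + 0.027 + 0.081 = 0.261.
P(Die1=5, Die2=3) − P(Die1=5)P(Die2=3) = 0.081 − 0.175×0.261 = 0.0353.

0.0353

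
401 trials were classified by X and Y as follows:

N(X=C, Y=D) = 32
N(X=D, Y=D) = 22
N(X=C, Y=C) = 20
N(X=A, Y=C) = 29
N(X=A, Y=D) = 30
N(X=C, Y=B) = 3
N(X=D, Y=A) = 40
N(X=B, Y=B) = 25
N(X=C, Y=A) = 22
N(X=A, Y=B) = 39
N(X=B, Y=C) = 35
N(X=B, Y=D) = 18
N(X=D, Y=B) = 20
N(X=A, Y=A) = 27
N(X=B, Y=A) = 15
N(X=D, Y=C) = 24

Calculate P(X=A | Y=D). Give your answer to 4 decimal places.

Total with Y=D: 30 + 18 + 32 + 22 = 102.
P(X=A | Y=D) = 30/102 = 0.2941.

0.2941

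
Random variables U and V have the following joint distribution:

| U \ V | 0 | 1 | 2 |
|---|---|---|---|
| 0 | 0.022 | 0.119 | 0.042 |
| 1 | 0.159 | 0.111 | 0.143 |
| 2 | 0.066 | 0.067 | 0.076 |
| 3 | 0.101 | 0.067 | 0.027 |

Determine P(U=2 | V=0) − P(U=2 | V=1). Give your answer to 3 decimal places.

P(V=0) = 0.022 + 0.159 + 0.066 + 0.101 = 0.348; P(U=2 | V=0) = 0.066/0.348 = 0.1897.
P(V=1) = 0.119 + 0.111 + 0.067 + 0.067 = 0.364; P(U=2 | V=1) = 0.067/0.364 = 0.1841.
Difference = 0.006.

0.006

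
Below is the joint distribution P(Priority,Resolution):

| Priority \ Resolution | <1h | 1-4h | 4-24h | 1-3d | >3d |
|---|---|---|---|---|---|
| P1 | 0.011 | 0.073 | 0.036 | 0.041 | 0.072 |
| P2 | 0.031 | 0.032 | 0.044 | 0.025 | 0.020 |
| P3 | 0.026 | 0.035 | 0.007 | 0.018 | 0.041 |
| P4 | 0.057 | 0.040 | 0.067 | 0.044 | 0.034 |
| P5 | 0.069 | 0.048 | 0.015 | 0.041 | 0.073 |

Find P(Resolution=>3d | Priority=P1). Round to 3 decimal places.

0.309

P(Priority=P1) = 0.011 + 0.073 + 0.036 + 0.041 + 0.072 = 0.233.
P(Resolution=>3d | Priority=P1) = 0.072/0.233 = 0.309.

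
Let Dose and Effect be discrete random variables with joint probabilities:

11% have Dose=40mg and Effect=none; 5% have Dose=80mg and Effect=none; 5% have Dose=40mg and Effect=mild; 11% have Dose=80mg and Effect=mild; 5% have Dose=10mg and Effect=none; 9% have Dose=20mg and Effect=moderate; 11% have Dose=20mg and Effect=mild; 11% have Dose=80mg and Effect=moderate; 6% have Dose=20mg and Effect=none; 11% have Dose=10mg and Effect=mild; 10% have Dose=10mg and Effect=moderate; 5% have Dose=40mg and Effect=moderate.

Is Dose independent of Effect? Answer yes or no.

no

P(Dose=40mg) = 0.21 and P(Effect=none) = 0.27, so their product is 0.0567, but P(Dose=40mg, Effect=none) = 0.11. Since these differ, Dose and Effect are not independent.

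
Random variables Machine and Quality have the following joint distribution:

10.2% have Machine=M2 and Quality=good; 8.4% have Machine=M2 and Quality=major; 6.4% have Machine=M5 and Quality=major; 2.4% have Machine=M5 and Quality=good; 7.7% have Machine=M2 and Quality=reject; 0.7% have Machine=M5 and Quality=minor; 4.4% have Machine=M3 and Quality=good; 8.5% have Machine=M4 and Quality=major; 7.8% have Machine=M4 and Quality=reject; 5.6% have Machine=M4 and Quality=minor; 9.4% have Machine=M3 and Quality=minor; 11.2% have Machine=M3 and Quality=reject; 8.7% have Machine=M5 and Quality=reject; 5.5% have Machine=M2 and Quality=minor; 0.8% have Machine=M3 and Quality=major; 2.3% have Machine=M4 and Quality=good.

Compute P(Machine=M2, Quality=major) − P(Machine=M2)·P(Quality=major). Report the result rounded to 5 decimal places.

0.00736

P(Machine=M2) = 0.102 + 0.055 + 0.084 + 0.077 = 0.318.
P(Quality=major) = 0.084 + 0.008 + 0.085 + 0.064 = 0.241.
P(Machine=M2, Quality=major) − P(Machine=M2)P(Quality=major) = 0.084 − 0.318×0.241 = 0.00736.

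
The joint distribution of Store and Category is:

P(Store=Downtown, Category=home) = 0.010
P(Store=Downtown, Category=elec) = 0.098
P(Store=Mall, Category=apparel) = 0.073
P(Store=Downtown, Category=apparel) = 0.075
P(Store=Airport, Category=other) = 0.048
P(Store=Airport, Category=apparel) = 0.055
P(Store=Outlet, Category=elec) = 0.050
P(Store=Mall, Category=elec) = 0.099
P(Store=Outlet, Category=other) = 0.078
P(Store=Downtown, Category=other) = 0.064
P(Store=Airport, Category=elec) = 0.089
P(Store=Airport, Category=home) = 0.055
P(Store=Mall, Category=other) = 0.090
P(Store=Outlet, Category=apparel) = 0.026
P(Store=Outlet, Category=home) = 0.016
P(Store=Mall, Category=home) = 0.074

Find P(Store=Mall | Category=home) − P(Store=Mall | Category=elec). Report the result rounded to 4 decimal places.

P(Category=home) = 0.010 + 0.074 + 0.055 + 0.016 = 0.155; P(Store=Mall | Category=home) = 0.074/0.155 = 0.47742.
P(Category=elec) = 0.098 + 0.099 + 0.089 + 0.050 = 0.336; P(Store=Mall | Category=elec) = 0.099/0.336 = 0.29464.
Difference = 0.1828.

0.1828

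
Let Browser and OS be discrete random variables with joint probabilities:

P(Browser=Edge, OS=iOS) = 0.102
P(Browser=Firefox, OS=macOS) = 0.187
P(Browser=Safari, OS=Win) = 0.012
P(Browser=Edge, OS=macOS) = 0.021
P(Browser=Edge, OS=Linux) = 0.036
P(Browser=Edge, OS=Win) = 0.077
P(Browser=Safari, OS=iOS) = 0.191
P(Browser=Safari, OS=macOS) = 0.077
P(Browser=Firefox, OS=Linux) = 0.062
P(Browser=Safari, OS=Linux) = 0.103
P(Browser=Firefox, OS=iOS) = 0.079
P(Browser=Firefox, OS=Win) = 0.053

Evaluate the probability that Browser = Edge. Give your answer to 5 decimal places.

0.23600

P(Browser=Edge) = 0.077 + 0.021 + 0.036 + 0.102 = 0.236.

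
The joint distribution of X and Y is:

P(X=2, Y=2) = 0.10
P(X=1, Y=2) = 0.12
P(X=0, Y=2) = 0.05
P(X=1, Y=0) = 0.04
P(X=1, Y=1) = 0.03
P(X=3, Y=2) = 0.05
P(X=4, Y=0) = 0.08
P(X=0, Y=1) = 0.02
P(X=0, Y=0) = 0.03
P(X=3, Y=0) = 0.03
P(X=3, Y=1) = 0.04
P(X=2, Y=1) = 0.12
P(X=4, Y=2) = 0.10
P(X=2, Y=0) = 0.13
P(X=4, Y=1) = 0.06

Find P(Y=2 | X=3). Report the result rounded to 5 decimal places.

P(X=3) = 0.03 + 0.04 + 0.05 = 0.12.
P(Y=2 | X=3) = 0.05/0.12 = 0.41667.

0.41667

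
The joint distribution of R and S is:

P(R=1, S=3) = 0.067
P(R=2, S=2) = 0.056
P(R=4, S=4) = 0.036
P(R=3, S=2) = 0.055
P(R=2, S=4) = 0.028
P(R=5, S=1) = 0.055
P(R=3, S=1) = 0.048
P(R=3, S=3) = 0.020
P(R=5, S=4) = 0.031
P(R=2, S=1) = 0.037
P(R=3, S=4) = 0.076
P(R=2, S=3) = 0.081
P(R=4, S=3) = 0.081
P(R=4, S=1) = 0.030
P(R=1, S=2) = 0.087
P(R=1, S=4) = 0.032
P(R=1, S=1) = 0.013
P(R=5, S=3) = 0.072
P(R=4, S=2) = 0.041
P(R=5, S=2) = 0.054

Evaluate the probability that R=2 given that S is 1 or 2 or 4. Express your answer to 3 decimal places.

0.178

P(S=1) = 0.013 + 0.037 + 0.048 + 0.030 + 0.055 = 0.183.
P(S=2) = 0.087 + 0.056 + 0.055 + 0.041 + 0.054 = 0.293.
P(S=4) = 0.032 + 0.028 + 0.076 + 0.036 + 0.031 = 0.203.
P(S ∈ {1, 2, 4}) = 0.183 + 0.293 + 0.203 = 0.679; P(R=2, S ∈ {1, 2, 4}) = 0.037 + 0.056 + 0.028 = 0.121.
P(R=2 | S ∈ {1, 2, 4}) = 0.121/0.679 = 0.178.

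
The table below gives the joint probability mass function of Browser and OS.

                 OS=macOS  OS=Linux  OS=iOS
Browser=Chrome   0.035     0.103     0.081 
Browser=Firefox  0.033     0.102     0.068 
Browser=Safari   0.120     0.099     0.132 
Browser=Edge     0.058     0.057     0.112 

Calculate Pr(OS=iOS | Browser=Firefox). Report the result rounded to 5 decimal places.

0.33498

P(Browser=Firefox) = 0.033 + 0.102 + 0.068 = 0.203.
P(OS=iOS | Browser=Firefox) = 0.068/0.203 = 0.33498.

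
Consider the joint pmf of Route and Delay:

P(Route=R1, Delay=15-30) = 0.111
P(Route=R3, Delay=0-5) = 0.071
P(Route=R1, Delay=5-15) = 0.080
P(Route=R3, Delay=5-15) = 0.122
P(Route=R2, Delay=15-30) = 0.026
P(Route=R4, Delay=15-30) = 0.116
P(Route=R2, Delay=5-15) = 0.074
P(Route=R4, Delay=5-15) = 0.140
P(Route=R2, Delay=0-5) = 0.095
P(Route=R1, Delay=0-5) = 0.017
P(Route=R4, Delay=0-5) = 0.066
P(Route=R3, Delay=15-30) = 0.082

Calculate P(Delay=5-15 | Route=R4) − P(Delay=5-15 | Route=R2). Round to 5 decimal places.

0.05530

P(Route=R4) = 0.066 + 0.140 + 0.116 = 0.322; P(Delay=5-15 | Route=R4) = 0.140/0.322 = 0.434783.
P(Route=R2) = 0.095 + 0.074 + 0.026 = 0.195; P(Delay=5-15 | Route=R2) = 0.074/0.195 = 0.379487.
Difference = 0.05530.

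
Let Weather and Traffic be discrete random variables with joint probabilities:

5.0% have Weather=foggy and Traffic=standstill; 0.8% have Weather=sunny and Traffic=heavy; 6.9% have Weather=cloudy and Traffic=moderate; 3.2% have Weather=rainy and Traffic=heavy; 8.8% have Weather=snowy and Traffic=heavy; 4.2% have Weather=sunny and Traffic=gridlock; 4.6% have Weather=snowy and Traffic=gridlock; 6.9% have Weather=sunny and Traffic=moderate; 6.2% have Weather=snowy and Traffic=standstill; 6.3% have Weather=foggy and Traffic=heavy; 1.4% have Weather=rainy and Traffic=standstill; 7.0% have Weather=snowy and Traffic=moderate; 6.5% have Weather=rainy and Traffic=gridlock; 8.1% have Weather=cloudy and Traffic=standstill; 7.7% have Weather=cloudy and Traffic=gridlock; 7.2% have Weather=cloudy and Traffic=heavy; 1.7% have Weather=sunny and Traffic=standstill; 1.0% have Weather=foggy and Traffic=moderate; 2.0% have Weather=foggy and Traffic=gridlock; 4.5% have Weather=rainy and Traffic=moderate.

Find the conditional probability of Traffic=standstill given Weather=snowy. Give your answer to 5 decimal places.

0.23308

P(Weather=snowy) = 0.070 + 0.088 + 0.046 + 0.062 = 0.266.
P(Traffic=standstill | Weather=snowy) = 0.062/0.266 = 0.23308.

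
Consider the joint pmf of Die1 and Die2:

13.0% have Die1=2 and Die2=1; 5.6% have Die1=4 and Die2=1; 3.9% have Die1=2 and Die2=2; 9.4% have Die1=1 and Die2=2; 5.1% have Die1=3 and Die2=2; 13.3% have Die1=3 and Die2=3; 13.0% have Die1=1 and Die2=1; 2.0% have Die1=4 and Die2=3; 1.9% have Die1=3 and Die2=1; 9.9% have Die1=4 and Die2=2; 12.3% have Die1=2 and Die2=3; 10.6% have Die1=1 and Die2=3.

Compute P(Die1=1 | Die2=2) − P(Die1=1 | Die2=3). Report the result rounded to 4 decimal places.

P(Die2=2) = 0.094 + 0.039 + 0.051 + 0.099 = 0.283; P(Die1=1 | Die2=2) = 0.094/0.283 = 0.33216.
P(Die2=3) = 0.106 + 0.123 + 0.133 + 0.020 = 0.382; P(Die1=1 | Die2=3) = 0.106/0.382 = 0.27749.
Difference = 0.0547.

0.0547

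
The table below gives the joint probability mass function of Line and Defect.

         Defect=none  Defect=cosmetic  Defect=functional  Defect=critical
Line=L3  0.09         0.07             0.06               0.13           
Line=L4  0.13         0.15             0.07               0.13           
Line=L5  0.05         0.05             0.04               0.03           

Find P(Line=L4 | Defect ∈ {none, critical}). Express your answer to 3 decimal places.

0.464

P(Defect=none) = 0.09 + 0.13 + 0.05 = 0.27.
P(Defect=critical) = 0.13 + 0.13 + 0.03 = 0.29.
P(Defect ∈ {none, critical}) = 0.27 + 0.29 = 0.56; P(Line=L4, Defect ∈ {none, critical}) = 0.13 + 0.13 = 0.26.
P(Line=L4 | Defect ∈ {none, critical}) = 0.26/0.56 = 0.464.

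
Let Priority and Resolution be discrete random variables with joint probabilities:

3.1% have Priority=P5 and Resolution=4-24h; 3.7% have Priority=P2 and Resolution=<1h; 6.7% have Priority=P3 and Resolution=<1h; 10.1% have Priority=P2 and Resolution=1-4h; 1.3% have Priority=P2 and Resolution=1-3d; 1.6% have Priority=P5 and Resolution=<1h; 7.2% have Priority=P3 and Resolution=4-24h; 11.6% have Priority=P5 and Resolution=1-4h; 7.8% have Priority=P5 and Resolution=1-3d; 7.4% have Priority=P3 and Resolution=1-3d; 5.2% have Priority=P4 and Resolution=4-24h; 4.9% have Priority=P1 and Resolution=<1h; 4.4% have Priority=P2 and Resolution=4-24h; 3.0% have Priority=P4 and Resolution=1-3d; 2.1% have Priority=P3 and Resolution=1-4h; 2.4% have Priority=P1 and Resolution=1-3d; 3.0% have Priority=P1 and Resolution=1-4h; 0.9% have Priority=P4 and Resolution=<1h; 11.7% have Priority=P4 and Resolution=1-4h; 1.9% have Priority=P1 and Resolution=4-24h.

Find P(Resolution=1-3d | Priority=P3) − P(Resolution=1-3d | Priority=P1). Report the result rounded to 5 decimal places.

P(Priority=P3) = 0.067 + 0.021 + 0.072 + 0.074 = 0.234; P(Resolution=1-3d | Priority=P3) = 0.074/0.234 = 0.316239.
P(Priority=P1) = 0.049 + 0.030 + 0.019 + 0.024 = 0.122; P(Resolution=1-3d | Priority=P1) = 0.024/0.122 = 0.196721.
Difference = 0.11952.

0.11952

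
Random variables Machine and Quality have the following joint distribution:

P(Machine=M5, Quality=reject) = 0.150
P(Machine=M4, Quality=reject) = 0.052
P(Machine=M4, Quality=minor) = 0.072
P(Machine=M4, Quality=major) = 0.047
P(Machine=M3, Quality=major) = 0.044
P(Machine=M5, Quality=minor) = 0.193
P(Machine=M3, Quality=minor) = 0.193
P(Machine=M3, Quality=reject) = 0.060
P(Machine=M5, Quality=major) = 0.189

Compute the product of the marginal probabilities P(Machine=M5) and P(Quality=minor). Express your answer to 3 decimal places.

0.244

P(Machine=M5) = 0.193 + 0.189 + 0.150 = 0.532.
P(Quality=minor) = 0.193 + 0.072 + 0.193 = 0.458.
Product: 0.532 × 0.458 = 0.244.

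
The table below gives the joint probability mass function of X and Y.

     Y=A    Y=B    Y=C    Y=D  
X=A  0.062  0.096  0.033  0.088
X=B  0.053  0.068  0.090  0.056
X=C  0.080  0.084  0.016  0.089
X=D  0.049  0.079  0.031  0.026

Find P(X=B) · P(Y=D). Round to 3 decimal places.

P(X=B) = 0.053 + 0.068 + 0.090 + 0.056 = 0.267.
P(Y=D) = 0.088 + 0.056 + 0.089 + 0.026 = 0.259.
Product: 0.267 × 0.259 = 0.069.

0.069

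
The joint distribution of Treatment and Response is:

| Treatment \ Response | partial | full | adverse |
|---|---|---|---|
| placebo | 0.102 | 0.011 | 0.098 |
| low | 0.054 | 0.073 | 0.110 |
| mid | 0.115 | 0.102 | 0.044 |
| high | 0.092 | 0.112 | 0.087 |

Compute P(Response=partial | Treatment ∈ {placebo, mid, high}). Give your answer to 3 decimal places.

0.405

P(Treatment=placebo) = 0.102 + 0.011 + 0.098 = 0.211.
P(Treatment=mid) = 0.115 + 0.102 + 0.044 = 0.261.
P(Treatment=high) = 0.092 + 0.112 + 0.087 = 0.291.
P(Treatment ∈ {placebo, mid, high}) = 0.211 + 0.261 + 0.291 = 0.763; P(Response=partial, Treatment ∈ {placebo, mid, high}) = 0.102 + 0.115 + 0.092 = 0.309.
P(Response=partial | Treatment ∈ {placebo, mid, high}) = 0.309/0.763 = 0.405.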